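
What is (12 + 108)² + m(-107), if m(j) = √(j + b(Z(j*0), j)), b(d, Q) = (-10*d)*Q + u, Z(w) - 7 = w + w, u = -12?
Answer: 14400 + 9*√91 ≈ 14486.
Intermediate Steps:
Z(w) = 7 + 2*w (Z(w) = 7 + (w + w) = 7 + 2*w)
b(d, Q) = -12 - 10*Q*d (b(d, Q) = (-10*d)*Q - 12 = -10*Q*d - 12 = -12 - 10*Q*d)
m(j) = √(-12 - 69*j) (m(j) = √(j + (-12 - 10*j*(7 + 2*(j*0)))) = √(j + (-12 - 10*j*(7 + 2*0))) = √(j + (-12 - 10*j*(7 + 0))) = √(j + (-12 - 10*j*7)) = √(j + (-12 - 70*j)) = √(-12 - 69*j))
(12 + 108)² + m(-107) = (12 + 108)² + √(-12 - 69*(-107)) = 120² + √(-12 + 7383) = 14400 + √7371 = 14400 + 9*√91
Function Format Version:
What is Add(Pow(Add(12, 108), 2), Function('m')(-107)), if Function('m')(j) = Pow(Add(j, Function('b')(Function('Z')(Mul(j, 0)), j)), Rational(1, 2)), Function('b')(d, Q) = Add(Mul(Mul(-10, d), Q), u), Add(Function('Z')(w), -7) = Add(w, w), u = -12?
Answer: Add(14400, Mul(9, Pow(91, Rational(1, 2)))) ≈ 14486.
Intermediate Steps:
Function('Z')(w) = Add(7, Mul(2, w)) (Function('Z')(w) = Add(7, Add(w, w)) = Add(7, Mul(2, w)))
Function('b')(d, Q) = Add(-12, Mul(-10, Q, d)) (Function('b')(d, Q) = Add(Mul(Mul(-10, d), Q), -12) = Add(Mul(-10, Q, d), -12) = Add(-12, Mul(-10, Q, d)))
Function('m')(j) = Pow(Add(-12, Mul(-69, j)), Rational(1, 2)) (Function('m')(j) = Pow(Add(j, Add(-12, Mul(-10, j, Add(7, Mul(2, Mul(j, 0)))))), Rational(1, 2)) = Pow(Add(j, Add(-12, Mul(-10, j, Add(7, Mul(2, 0))))), Rational(1, 2)) = Pow(Add(j, Add(-12, Mul(-10, j, Add(7, 0)))), Rational(1, 2)) = Pow(Add(j, Add(-12, Mul(-10, j, 7))), Rational(1, 2)) = Pow(Add(j, Add(-12, Mul(-70, j))), Rational(1, 2)) = Pow(Add(-12, Mul(-69, j)), Rational(1, 2)))
Add(Pow(Add(12, 108), 2), Function('m')(-107)) = Add(Pow(Add(12, 108), 2), Pow(Add(-12, Mul(-69, -107)), Rational(1, 2))) = Add(Pow(120, 2), Pow(Add(-12, 7383), Rational(1, 2))) = Add(14400, Pow(7371, Rational(1, 2))) = Add(14400, Mul(9, Pow(91, Rational(1, 2))))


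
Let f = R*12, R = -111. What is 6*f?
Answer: -7992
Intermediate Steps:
f = -1332 (f = -111*12 = -1332)
6*f = 6*(-1332) = -7992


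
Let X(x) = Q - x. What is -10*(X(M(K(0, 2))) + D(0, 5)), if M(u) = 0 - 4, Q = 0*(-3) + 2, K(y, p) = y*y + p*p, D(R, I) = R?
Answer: -60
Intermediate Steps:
K(y, p) = p² + y² (K(y, p) = y² + p² = p² + y²)
Q = 2 (Q = 0 + 2 = 2)
M(u) = -4
X(x) = 2 - x
-10*(X(M(K(0, 2))) + D(0, 5)) = -10*((2 - 1*(-4)) + 0) = -10*((2 + 4) + 0) = -10*(6 + 0) = -10*6 = -60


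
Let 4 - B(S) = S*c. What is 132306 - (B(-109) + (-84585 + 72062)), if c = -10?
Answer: 145915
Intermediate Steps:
B(S) = 4 + 10*S (B(S) = 4 - S*(-10) = 4 - (-10)*S = 4 + 10*S)
132306 - (B(-109) + (-84585 + 72062)) = 132306 - ((4 + 10*(-109)) + (-84585 + 72062)) = 132306 - ((4 - 1090) - 12523) = 132306 - (-1086 - 12523) = 132306 - 1*(-13609) = 132306 + 13609 = 145915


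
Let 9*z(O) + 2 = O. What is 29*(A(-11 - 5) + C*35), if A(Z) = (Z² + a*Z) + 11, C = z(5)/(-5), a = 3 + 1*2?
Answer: 16066/3 ≈ 5355.3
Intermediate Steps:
a = 5 (a = 3 + 2 = 5)
z(O) = -2/9 + O/9
C = -1/15 (C = (-2/9 + (⅑)*5)/(-5) = (-2/9 + 5/9)*(-⅕) = (⅓)*(-⅕) = -1/15 ≈ -0.066667)
A(Z) = 11 + Z² + 5*Z (A(Z) = (Z² + 5*Z) + 11 = 11 + Z² + 5*Z)
29*(A(-11 - 5) + C*35) = 29*((11 + (-11 - 5)² + 5*(-11 - 5)) - 1/15*35) = 29*((11 + (-16)² + 5*(-16)) - 7/3) = 29*((11 + 256 - 80) - 7/3) = 29*(187 - 7/3) = 29*(554/3) = 16066/3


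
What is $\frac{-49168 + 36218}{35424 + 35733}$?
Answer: $- \frac{12950}{71157} \approx -0.18199$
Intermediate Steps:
$\frac{-49168 + 36218}{35424 + 35733} = - \frac{12950}{71157}$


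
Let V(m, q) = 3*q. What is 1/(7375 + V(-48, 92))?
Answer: 1/7651 ≈ 0.00013070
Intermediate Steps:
1/(7375 + V(-48, 92)) = 1/(7375 + 3*92) = 1/(7375 + 276) = 1/7651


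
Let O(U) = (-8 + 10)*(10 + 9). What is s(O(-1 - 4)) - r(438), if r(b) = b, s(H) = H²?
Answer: 1006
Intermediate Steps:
O(U) = 38 (O(U) = 2*19 = 38)
s(O(-1 - 4)) - r(438) = 38² - 1*438 = 1444 - 438 = 1006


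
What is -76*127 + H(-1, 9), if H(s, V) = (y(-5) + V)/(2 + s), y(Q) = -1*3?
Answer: -9646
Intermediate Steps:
y(Q) = -3
H(s, V) = (-3 + V)/(2 + s)
-76*127 + H(-1, 9) = -76*127 + (-3 + 9)/(2 - 1) = -9652 + 6/1 = -9652 + 1*6 = -9652 + 6 = -9646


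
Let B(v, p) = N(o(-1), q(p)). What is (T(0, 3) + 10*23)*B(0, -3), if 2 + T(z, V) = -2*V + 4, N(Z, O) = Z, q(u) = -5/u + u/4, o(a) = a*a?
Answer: 226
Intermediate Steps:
o(a) = a²
q(u) = -5/u + u/4 (q(u) = -5/u + u*(¼) = -5/u + u/4)
B(v, p) = 1 (B(v, p) = (-1)² = 1)
T(z, V) = 2 - 2*V (T(z, V) = -2 + (-2*V + 4) = -2 + (4 - 2*V) = 2 - 2*V)
(T(0, 3) + 10*23)*B(0, -3) = ((2 - 2*3) + 10*23)*1 = ((2 - 6) + 230)*1 = (-4 + 230)*1 = 226*1 = 226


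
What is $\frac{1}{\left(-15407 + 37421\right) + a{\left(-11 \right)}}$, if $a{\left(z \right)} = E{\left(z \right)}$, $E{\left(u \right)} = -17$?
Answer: $\frac{1}{21997} \approx 4.5461 \cdot 10^{-5}$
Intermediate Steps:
$a{\left(z \right)} = -17$
$\frac{1}{\left(-15407 + 37421\right) + a{\left(-11 \right)}} = \frac{1}{\left(-15407 + 37421\right) - 17} = \frac{1}{22014 - 17} = \frac{1}{21997}$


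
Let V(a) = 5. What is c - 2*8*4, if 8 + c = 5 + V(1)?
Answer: -62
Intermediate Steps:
c = 2 (c = -8 + (5 + 5) = -8 + 10 = 2)
c - 2*8*4 = 2 - 2*8*4 = 2 - 16*4 = 2 - 64 = -62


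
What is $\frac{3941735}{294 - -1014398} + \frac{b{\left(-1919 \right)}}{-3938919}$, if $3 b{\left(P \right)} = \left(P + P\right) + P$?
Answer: $\frac{2218303154059}{570969942564} \approx 3.8851$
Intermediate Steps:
$b{\left(P \right)} = P$ ($b{\left(P \right)} = \frac{\left(P + P\right) + P}{3} = \frac{2 P + P}{3} = \frac{3 P}{3} = P$)
$\frac{3941735}{294 - -1014398} + \frac{b{\left(-1919 \right)}}{-3938919} = \frac{3941735}{294 - -1014398} - \frac{1919}{-3938919} = \frac{3941735}{294 + 1014398} - - \frac{1919}{3938919} = \frac{3941735}{1014692} + \frac{1919}{3938919} = 3941735 \cdot \frac{1}{1014692} + \frac{1919}{3938919} = \frac{563105}{144956} + \frac{1919}{3938919} = \frac{2218303154059}{570969942564}$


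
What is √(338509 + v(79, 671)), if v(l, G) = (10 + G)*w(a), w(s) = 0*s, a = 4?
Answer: √338509 ≈ 581.82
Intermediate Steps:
w(s) = 0
v(l, G) = 0 (v(l, G) = (10 + G)*0 = 0)
√(338509 + v(79, 671)) = √(338509 + 0) = √338509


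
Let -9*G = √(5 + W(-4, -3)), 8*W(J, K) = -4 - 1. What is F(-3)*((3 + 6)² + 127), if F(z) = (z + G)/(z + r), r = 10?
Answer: -624/7 - 52*√70/63 ≈ -96.049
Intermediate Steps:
W(J, K) = -5/8 (W(J, K) = (-4 - 1)/8 = (⅛)*(-5) = -5/8)
G = -√70/36 (G = -√(5 - 5/8)/9 = -√70/36 ≈ -0.23241)
F(z) = (z - √70/36)/(10 + z) (F(z) = (z - √70/36)/(z + 10) = (z - √70/36)/(10 + z))
F(-3)*((3 + 6)² + 127) = ((-3 - √70/36)/(10 - 3))*((3 + 6)² + 127) = ((-3 - √70/36)/7)*(9² + 127) = ((-3 - √70/36)/7)*(81 + 127) = (-3/7 - √70/252)*208 = -624/7 - 52*√70/63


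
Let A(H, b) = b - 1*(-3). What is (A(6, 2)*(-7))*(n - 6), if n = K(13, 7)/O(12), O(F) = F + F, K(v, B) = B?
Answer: 4795/24 ≈ 199.79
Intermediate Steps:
A(H, b) = 3 + b (A(H, b) = b + 3 = 3 + b)
O(F) = 2*F
n = 7/24 (n = 7/((2*12)) = 7/24 ≈ 0.29167)
(A(6, 2)*(-7))*(n - 6) = ((3 + 2)*(-7))*(7/24 - 6) = (5*(-7))*(-137/24) = -35*(-137/24) = 4795/24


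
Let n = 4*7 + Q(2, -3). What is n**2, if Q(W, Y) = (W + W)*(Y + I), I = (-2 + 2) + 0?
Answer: 256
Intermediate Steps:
I = 0 (I = 0 + 0 = 0)
Q(W, Y) = 2*W*Y (Q(W, Y) = (W + W)*(Y + 0) = (2*W)*Y = 2*W*Y)
n = 16 (n = 4*7 + 2*2*(-3) = 28 - 12 = 16)
n**2 = 16**2 = 256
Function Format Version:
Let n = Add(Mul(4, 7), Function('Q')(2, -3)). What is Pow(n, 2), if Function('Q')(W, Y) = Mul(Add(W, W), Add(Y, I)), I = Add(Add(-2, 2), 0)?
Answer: 256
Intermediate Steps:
I = 0 (I = Add(0, 0) = 0)
Function('Q')(W, Y) = Mul(2, W, Y) (Function('Q')(W, Y) = Mul(Add(W, W), Add(Y, 0)) = Mul(Mul(2, W), Y) = Mul(2, W, Y))
n = 16 (n = Add(Mul(4, 7), Mul(2, 2, -3)) = Add(28, -12) = 16)
Pow(n, 2) = Pow(16, 2) = 256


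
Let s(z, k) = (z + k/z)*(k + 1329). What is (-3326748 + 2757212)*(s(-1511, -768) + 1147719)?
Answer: -258457359553536/1511 ≈ -1.7105e+11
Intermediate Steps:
s(z, k) = (1329 + k)*(z + k/z) (s(z, k) = (z + k/z)*(1329 + k) = (1329 + k)*(z + k/z))
(-3326748 + 2757212)*(s(-1511, -768) + 1147719) = (-3326748 + 2757212)*(((-768)² + 1329*(-768) + (-1511)²*(1329 - 768))/(-1511) + 1147719) = -569536*(-(589824 - 1020672 + 2283121*561)/1511 + 1147719) = -569536*(-(589824 - 1020672 + 1280830881)/1511 + 1147719) = -569536*(-1/1511*1280400033 + 1147719) = -569536*(-1280400033/1511 + 1147719) = -569536*453803376/1511 = -258457359553536/1511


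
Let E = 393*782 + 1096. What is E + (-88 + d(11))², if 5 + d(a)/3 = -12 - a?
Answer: 338006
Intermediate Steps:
d(a) = -51 - 3*a (d(a) = -15 + 3*(-12 - a) = -15 + (-36 - 3*a) = -51 - 3*a)
E = 308422 (E = 307326 + 1096 = 308422)
E + (-88 + d(11))² = 308422 + (-88 + (-51 - 3*11))² = 308422 + (-88 + (-51 - 33))² = 308422 + (-88 - 84)² = 308422 + (-172)² = 308422 + 29584 = 338006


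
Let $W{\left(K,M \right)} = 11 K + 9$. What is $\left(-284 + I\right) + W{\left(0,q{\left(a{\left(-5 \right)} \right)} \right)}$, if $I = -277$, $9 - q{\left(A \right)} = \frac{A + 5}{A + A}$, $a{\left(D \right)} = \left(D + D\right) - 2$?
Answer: $-552$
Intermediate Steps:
$a{\left(D \right)} = -2 + 2 D$ ($a{\left(D \right)} = 2 D - 2 = -2 + 2 D$)
$q{\left(A \right)} = 9 - \frac{5 + A}{2 A}$ ($q{\left(A \right)} = 9 - \frac{A + 5}{A + A} = 9 - \frac{5 + A}{2 A}$)
$W{\left(K,M \right)} = 9 + 11 K$
$\left(-284 + I\right) + W{\left(0,q{\left(a{\left(-5 \right)} \right)} \right)} = \left(-284 - 277\right) + \left(9 + 11 \cdot 0\right) = -561 + \left(9 + 0\right) = -561 + 9 = -552$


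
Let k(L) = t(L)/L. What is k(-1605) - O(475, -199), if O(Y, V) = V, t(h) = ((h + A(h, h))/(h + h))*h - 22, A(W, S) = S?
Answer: 321022/1605 ≈ 200.01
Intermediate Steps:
t(h) = -22 + h (t(h) = ((h + h)/(h + h))*h - 22 = ((2*h)/((2*h)))*h - 22 = ((2*h)*(1/(2*h)))*h - 22 = 1*h - 22 = h - 22 = -22 + h)
k(L) = (-22 + L)/L
k(-1605) - O(475, -199) = (-22 - 1605)/(-1605) - 1*(-199) = -1/1605*(-1627) + 199 = 1627/1605 + 199 = 321022/1605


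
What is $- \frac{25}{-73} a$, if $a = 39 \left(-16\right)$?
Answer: $- \frac{15600}{73} \approx -213.7$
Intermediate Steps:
$a = -624$
$- \frac{25}{-73} a = - \frac{25}{-73} \left(-624\right) = \left(-25\right) \left(- \frac{1}{73}\right) \left(-624\right) = \frac{25}{73} \left(-624\right) = - \frac{15600}{73}$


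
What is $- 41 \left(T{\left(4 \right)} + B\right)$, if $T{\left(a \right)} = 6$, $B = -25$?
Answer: $779$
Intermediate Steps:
$- 41 \left(T{\left(4 \right)} + B\right) = - 41 \left(6 - 25\right) = \left(-41\right) \left(-19\right) = 779$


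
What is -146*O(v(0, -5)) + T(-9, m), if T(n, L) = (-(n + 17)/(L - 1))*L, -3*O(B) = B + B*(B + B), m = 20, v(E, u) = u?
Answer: 41450/19 ≈ 2181.6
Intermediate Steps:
O(B) = -2*B²/3 - B/3 (O(B) = -(B + B*(B + B))/3 = -(B + B*(2*B))/3 = -(B + 2*B²)/3 = -2*B²/3 - B/3)
T(n, L) = -L*(17 + n)/(-1 + L) (T(n, L) = (-(17 + n)/(-1 + L))*L = -L*(17 + n)/(-1 + L))
-146*O(v(0, -5)) + T(-9, m) = -(-146)*(-5)*(1 + 2*(-5))/3 - 1*20*(17 - 9)/(-1 + 20) = -(-146)*(-5)*(1 - 10)/3 - 1*20*8/19 = -(-146)*(-5)*(-9)/3 - 1*20*1/19*8 = -146*(-15) - 160/19 = 2190 - 160/19 = 41450/19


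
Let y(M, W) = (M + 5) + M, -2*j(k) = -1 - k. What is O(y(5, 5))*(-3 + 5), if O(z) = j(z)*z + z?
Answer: 270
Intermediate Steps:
j(k) = ½ + k/2 (j(k) = -(-1 - k)/2 = ½ + k/2)
y(M, W) = 5 + 2*M (y(M, W) = (5 + M) + M = 5 + 2*M)
O(z) = z + z*(½ + z/2) (O(z) = (½ + z/2)*z + z = z*(½ + z/2) + z = z + z*(½ + z/2))
O(y(5, 5))*(-3 + 5) = ((5 + 2*5)*(3 + (5 + 2*5))/2)*(-3 + 5) = ((5 + 10)*(3 + (5 + 10))/2)*2 = ((½)*15*(3 + 15))*2 = ((½)*15*18)*2 = 135*2 = 270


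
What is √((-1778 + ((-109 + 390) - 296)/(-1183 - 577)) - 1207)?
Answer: I*√23115774/88 ≈ 54.635*I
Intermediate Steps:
√((-1778 + ((-109 + 390) - 296)/(-1183 - 577)) - 1207) = √((-1778 + (281 - 296)/(-1760)) - 1207) = √((-1778 - 15*(-1/1760)) - 1207) = √((-1778 + 3/352) - 1207) = √(-625853/352 - 1207) = √(-1050717/352) = I*√23115774/88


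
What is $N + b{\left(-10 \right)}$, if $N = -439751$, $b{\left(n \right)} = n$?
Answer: $-439761$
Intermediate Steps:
$N + b{\left(-10 \right)} = -439751 - 10 = -439761$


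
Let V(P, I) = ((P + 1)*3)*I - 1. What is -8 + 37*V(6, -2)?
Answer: -1599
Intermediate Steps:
V(P, I) = -1 + I*(3 + 3*P) (V(P, I) = ((1 + P)*3)*I - 1 = (3 + 3*P)*I - 1 = I*(3 + 3*P) - 1 = -1 + I*(3 + 3*P))
-8 + 37*V(6, -2) = -8 + 37*(-1 + 3*(-2) + 3*(-2)*6) = -8 + 37*(-1 - 6 - 36) = -8 + 37*(-43) = -8 - 1591 = -1599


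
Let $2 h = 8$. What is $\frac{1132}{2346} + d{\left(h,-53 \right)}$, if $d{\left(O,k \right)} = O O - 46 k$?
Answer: $\frac{2879108}{1173} \approx 2454.5$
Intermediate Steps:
$h = 4$ ($h = \frac{1}{2} \cdot 8 = 4$)
$d{\left(O,k \right)} = O^{2} - 46 k$
$\frac{1132}{2346} + d{\left(h,-53 \right)} = \frac{1132}{2346} + \left(4^{2} - -2438\right) = 1132 \cdot \frac{1}{2346} + \left(16 + 2438\right) = \frac{566}{1173} + 2454 = \frac{2879108}{1173}$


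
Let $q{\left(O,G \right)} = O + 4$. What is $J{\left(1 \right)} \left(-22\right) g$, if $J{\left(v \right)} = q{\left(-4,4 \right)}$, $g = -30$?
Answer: $0$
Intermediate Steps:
$q{\left(O,G \right)} = 4 + O$
$J{\left(v \right)} = 0$ ($J{\left(v \right)} = 4 - 4 = 0$)
$J{\left(1 \right)} \left(-22\right) g = 0 \left(-22\right) \left(-30\right) = 0 \left(-30\right) = 0$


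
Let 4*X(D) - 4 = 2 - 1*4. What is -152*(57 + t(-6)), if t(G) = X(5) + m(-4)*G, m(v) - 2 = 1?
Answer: -6004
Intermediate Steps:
m(v) = 3 (m(v) = 2 + 1 = 3)
X(D) = ½ (X(D) = 1 + (2 - 1*4)/4 = 1 + (2 - 4)/4 = 1 + (¼)*(-2) = 1 - ½ = ½)
t(G) = ½ + 3*G
-152*(57 + t(-6)) = -152*(57 + (½ + 3*(-6))) = -152*(57 + (½ - 18)) = -152*(57 - 35/2) = -152*79/2 = -6004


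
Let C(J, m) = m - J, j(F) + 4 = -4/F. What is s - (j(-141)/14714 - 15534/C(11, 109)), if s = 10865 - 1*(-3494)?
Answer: 105416855338/7261359 ≈ 14518.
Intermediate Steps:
j(F) = -4 - 4/F
s = 14359 (s = 10865 + 3494 = 14359)
s - (j(-141)/14714 - 15534/C(11, 109)) = 14359 - ((-4 - 4/(-141))/14714 - 15534/(109 - 1*11)) = 14359 - ((-4 - 4*(-1/141))*(1/14714) - 15534/(109 - 11)) = 14359 - ((-4 + 4/141)*(1/14714) - 15534/98) = 14359 - (-560/141*1/14714 - 15534*1/98) = 14359 - (-40/148191 - 7767/49) = 14359 - 1*(-1151001457/7261359) = 14359 + 1151001457/7261359 = 105416855338/7261359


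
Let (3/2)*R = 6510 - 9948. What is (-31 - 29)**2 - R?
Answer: 5892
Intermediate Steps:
R = -2292 (R = 2*(6510 - 9948)/3 = (2/3)*(-3438) = -2292)
(-31 - 29)**2 - R = (-31 - 29)**2 - 1*(-2292) = (-60)**2 + 2292 = 3600 + 2292 = 5892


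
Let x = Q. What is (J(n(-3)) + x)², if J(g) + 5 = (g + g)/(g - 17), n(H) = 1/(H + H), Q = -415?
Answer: 1871254564/10609 ≈ 1.7638e+5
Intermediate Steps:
x = -415
n(H) = 1/(2*H)
J(g) = -5 + 2*g/(-17 + g) (J(g) = -5 + (g + g)/(g - 17) = -5 + (2*g)/(-17 + g) = -5 + 2*g/(-17 + g))
(J(n(-3)) + x)² = ((85 - 3/(2*(-3)))/(-17 + (½)/(-3)) - 415)² = ((85 - 3*(-1)/(2*3))/(-17 + (½)*(-⅓)) - 415)² = ((85 - 3*(-⅙))/(-17 - ⅙) - 415)² = ((85 + ½)/(-103/6) - 415)² = (-6/103*171/2 - 415)² = (-513/103 - 415)² = (-43258/103)² = 1871254564/10609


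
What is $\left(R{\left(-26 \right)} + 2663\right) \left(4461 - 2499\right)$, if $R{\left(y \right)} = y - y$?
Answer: $5224806$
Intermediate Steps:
$R{\left(y \right)} = 0$
$\left(R{\left(-26 \right)} + 2663\right) \left(4461 - 2499\right) = \left(0 + 2663\right) \left(4461 - 2499\right) = 2663 \cdot 1962 = 5224806$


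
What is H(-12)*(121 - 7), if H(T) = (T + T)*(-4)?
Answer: 10944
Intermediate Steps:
H(T) = -8*T (H(T) = (2*T)*(-4) = -8*T)
H(-12)*(121 - 7) = (-8*(-12))*(121 - 7) = 96*114 = 10944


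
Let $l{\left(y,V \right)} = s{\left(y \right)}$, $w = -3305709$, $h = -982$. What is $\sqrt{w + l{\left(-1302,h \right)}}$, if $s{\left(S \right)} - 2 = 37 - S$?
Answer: $12 i \sqrt{22947} \approx 1817.8 i$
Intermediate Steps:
$s{\left(S \right)} = 39 - S$ ($s{\left(S \right)} = 2 - \left(-37 + S\right) = 39 - S$)
$l{\left(y,V \right)} = 39 - y$
$\sqrt{w + l{\left(-1302,h \right)}} = \sqrt{-3305709 + \left(39 - -1302\right)} = \sqrt{-3305709 + \left(39 + 1302\right)} = \sqrt{-3305709 + 1341} = \sqrt{-3304368} = 12 i \sqrt{22947}$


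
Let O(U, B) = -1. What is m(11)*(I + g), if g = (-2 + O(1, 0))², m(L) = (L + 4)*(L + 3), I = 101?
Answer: 23100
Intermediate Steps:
m(L) = (3 + L)*(4 + L) (m(L) = (4 + L)*(3 + L) = (3 + L)*(4 + L))
g = 9 (g = (-2 - 1)² = (-3)² = 9)
m(11)*(I + g) = (12 + 11² + 7*11)*(101 + 9) = (12 + 121 + 77)*110 = 210*110 = 23100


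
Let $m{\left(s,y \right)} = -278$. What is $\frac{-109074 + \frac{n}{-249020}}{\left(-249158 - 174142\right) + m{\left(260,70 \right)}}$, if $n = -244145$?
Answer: $\frac{5432272667}{21095878712} \approx 0.2575$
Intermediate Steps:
$\frac{-109074 + \frac{n}{-249020}}{\left(-249158 - 174142\right) + m{\left(260,70 \right)}} = \frac{-109074 - \frac{244145}{-249020}}{\left(-249158 - 174142\right) - 278} = \frac{-109074 - - \frac{48829}{49804}}{-423300 - 278} = \frac{-109074 + \frac{48829}{49804}}{-423578} = \left(- \frac{5432272667}{49804}\right) \left(- \frac{1}{423578}\right) = \frac{5432272667}{21095878712}$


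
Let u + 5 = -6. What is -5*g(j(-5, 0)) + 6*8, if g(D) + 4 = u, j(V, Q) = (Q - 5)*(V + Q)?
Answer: 123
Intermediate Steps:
u = -11 (u = -5 - 6 = -11)
j(V, Q) = (-5 + Q)*(Q + V)
g(D) = -15 (g(D) = -4 - 11 = -15)
-5*g(j(-5, 0)) + 6*8 = -5*(-15) + 6*8 = 75 + 48 = 123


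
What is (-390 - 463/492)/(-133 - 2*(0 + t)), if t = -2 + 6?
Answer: 192343/69372 ≈ 2.7726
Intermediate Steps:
t = 4
(-390 - 463/492)/(-133 - 2*(0 + t)) = (-390 - 463/492)/(-133 - 2*(0 + 4)) = (-390 - 463*1/492)/(-133 - 2*4) = (-390 - 463/492)/(-133 - 8) = -192343/492/(-141) = -192343/492*(-1/141) = 192343/69372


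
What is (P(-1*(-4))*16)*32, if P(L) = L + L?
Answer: 4096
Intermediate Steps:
P(L) = 2*L
(P(-1*(-4))*16)*32 = ((2*(-1*(-4)))*16)*32 = ((2*4)*16)*32 = (8*16)*32 = 128*32 = 4096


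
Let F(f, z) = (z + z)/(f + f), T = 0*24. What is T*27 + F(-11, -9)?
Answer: 9/11 ≈ 0.81818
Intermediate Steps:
T = 0
F(f, z) = z/f (F(f, z) = (2*z)/((2*f)) = (2*z)*(1/(2*f)) = z/f)
T*27 + F(-11, -9) = 0*27 - 9/(-11) = 0 - 9*(-1/11) = 0 + 9/11 = 9/11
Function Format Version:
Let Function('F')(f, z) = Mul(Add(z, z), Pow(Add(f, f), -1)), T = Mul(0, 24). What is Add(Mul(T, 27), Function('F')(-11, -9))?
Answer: Rational(9, 11) ≈ 0.81818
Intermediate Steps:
T = 0
Function('F')(f, z) = Mul(z, Pow(f, -1)) (Function('F')(f, z) = Mul(Mul(2, z), Pow(Mul(2, f), -1)) = Mul(Mul(2, z), Mul(Rational(1, 2), Pow(f, -1))) = Mul(z, Pow(f, -1)))
Add(Mul(T, 27), Function('F')(-11, -9)) = Add(Mul(0, 27), Mul(-9, Pow(-11, -1))) = Add(0, Mul(-9, Rational(-1, 11))) = Add(0, Rational(9, 11)) = Rational(9, 11)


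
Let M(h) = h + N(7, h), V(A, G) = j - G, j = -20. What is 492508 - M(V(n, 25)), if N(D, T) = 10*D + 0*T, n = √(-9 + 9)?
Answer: 492483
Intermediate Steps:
n = 0 (n = √0 = 0)
N(D, T) = 10*D (N(D, T) = 10*D + 0 = 10*D)
V(A, G) = -20 - G
M(h) = 70 + h (M(h) = h + 10*7 = h + 70 = 70 + h)
492508 - M(V(n, 25)) = 492508 - (70 + (-20 - 1*25)) = 492508 - (70 + (-20 - 25)) = 492508 - (70 - 45) = 492508 - 1*25 = 492508 - 25 = 492483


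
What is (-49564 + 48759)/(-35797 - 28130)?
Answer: 805/63927 ≈ 0.012592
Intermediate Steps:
(-49564 + 48759)/(-35797 - 28130) = -805/(-63927) = -805*(-1/63927) = 805/63927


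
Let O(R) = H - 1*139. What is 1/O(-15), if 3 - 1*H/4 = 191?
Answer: -1/891 ≈ -0.0011223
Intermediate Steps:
H = -752 (H = 12 - 4*191 = 12 - 764 = -752)
O(R) = -891 (O(R) = -752 - 1*139 = -752 - 139 = -891)
1/O(-15) = 1/(-891) = -1/891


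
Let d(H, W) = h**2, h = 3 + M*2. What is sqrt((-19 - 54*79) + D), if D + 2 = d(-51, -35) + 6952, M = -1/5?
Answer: sqrt(66794)/5 ≈ 51.689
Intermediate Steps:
M = -1/5 (M = -1*1/5 = -1/5 ≈ -0.20000)
h = 13/5 (h = 3 - 1/5*2 = 3 - 2/5 = 13/5 ≈ 2.6000)
d(H, W) = 169/25 (d(H, W) = (13/5)**2 = 169/25)
D = 173919/25 (D = -2 + (169/25 + 6952) = -2 + 173969/25 = 173919/25 ≈ 6956.8)
sqrt((-19 - 54*79) + D) = sqrt((-19 - 54*79) + 173919/25) = sqrt((-19 - 4266) + 173919/25) = sqrt(-4285 + 173919/25) = sqrt(66794/25) = sqrt(66794)/5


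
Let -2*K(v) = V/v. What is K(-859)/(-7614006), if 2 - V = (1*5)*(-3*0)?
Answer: -1/6540431154 ≈ -1.5290e-10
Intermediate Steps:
V = 2 (V = 2 - 1*5*(-3*0) = 2 - 5*0 = 2 - 1*0 = 2 + 0 = 2)
K(v) = -1/v
K(-859)/(-7614006) = -1/(-859)/(-7614006) = -1*(-1/859)*(-1/7614006) = (1/859)*(-1/7614006) = -1/6540431154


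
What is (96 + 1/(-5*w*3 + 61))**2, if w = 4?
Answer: 9409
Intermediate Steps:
(96 + 1/(-5*w*3 + 61))**2 = (96 + 1/(-5*4*3 + 61))**2 = (96 + 1/(-20*3 + 61))**2 = (96 + 1/(-60 + 61))**2 = (96 + 1/1)**2 = (96 + 1)**2 = 97**2 = 9409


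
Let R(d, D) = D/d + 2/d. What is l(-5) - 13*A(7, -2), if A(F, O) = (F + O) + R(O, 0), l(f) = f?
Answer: -57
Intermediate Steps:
R(d, D) = 2/d + D/d
A(F, O) = F + O + 2/O (A(F, O) = (F + O) + (2 + 0)/O = (F + O) + 2/O = F + O + 2/O)
l(-5) - 13*A(7, -2) = -5 - 13*(7 - 2 + 2/(-2)) = -5 - 13*(7 - 2 + 2*(-1/2)) = -5 - 13*(7 - 2 - 1) = -5 - 13*4 = -5 - 52 = -57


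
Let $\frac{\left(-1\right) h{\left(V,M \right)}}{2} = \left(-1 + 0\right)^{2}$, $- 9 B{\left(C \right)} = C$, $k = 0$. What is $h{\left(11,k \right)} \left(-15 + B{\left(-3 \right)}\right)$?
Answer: $\frac{88}{3} \approx 29.333$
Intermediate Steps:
$B{\left(C \right)} = - \frac{C}{9}$
$h{\left(V,M \right)} = -2$ ($h{\left(V,M \right)} = - 2 \left(-1 + 0\right)^{2} = - 2 \left(-1\right)^{2} = \left(-2\right) 1 = -2$)
$h{\left(11,k \right)} \left(-15 + B{\left(-3 \right)}\right) = - 2 \left(-15 - - \frac{1}{3}\right) = - 2 \left(-15 + \frac{1}{3}\right) = \left(-2\right) \left(- \frac{44}{3}\right) = \frac{88}{3}$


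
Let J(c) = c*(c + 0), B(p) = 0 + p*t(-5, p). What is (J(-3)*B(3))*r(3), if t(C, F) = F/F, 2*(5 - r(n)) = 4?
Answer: 81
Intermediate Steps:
r(n) = 3 (r(n) = 5 - 1/2*4 = 5 - 2 = 3)
t(C, F) = 1
B(p) = p (B(p) = 0 + p*1 = 0 + p = p)
J(c) = c**2 (J(c) = c*c = c**2)
(J(-3)*B(3))*r(3) = ((-3)**2*3)*3 = (9*3)*3 = 27*3 = 81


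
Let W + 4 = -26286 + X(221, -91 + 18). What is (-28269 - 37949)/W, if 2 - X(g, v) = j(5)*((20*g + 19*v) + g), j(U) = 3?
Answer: 33109/18025 ≈ 1.8368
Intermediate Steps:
X(g, v) = 2 - 63*g - 57*v (X(g, v) = 2 - 3*((20*g + 19*v) + g) = 2 - 3*((19*v + 20*g) + g) = 2 - 3*(19*v + 21*g) = 2 - (57*v + 63*g) = 2 + (-63*g - 57*v) = 2 - 63*g - 57*v)
W = -36050 (W = -4 + (-26286 + (2 - 63*221 - 57*(-91 + 18))) = -4 + (-26286 + (2 - 13923 - 57*(-73))) = -4 + (-26286 + (2 - 13923 + 4161)) = -4 + (-26286 - 9760) = -4 - 36046 = -36050)
(-28269 - 37949)/W = (-28269 - 37949)/(-36050) = -66218*(-1/36050) = 33109/18025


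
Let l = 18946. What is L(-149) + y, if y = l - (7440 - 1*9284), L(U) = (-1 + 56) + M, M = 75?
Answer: 20920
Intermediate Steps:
L(U) = 130 (L(U) = (-1 + 56) + 75 = 55 + 75 = 130)
y = 20790 (y = 18946 - (7440 - 1*9284) = 18946 - (7440 - 9284) = 18946 - 1*(-1844) = 18946 + 1844 = 20790)
L(-149) + y = 130 + 20790 = 20920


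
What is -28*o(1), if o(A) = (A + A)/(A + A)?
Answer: -28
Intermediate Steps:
o(A) = 1 (o(A) = (2*A)/((2*A)) = (2*A)*(1/(2*A)) = 1)
-28*o(1) = -28*1 = -28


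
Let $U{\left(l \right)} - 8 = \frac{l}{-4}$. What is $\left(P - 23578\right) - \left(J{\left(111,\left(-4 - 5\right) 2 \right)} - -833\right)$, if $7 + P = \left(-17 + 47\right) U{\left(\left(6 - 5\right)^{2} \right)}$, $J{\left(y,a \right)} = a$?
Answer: $- \frac{48335}{2} \approx -24168.0$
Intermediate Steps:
$U{\left(l \right)} = 8 - \frac{l}{4}$ ($U{\left(l \right)} = 8 + \frac{l}{-4} = 8 + l \left(- \frac{1}{4}\right) = 8 - \frac{l}{4}$)
$P = \frac{451}{2}$ ($P = -7 + \left(-17 + 47\right) \left(8 - \frac{\left(6 - 5\right)^{2}}{4}\right) = -7 + 30 \left(8 - \frac{1^{2}}{4}\right) = -7 + 30 \left(8 - \frac{1}{4}\right) = -7 + 30 \cdot \frac{31}{4} = -7 + \frac{465}{2} = \frac{451}{2} \approx 225.5$)
$\left(P - 23578\right) - \left(J{\left(111,\left(-4 - 5\right) 2 \right)} - -833\right) = \left(\frac{451}{2} - 23578\right) - \left(\left(-4 - 5\right) 2 - -833\right) = \left(\frac{451}{2} - 23578\right) - \left(\left(-9\right) 2 + 833\right) = - \frac{46705}{2} - \left(-18 + 833\right) = - \frac{46705}{2} - 815 = - \frac{48335}{2}$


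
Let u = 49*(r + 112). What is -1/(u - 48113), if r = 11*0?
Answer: 1/42625 ≈ 2.3460e-5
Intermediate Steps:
r = 0
u = 5488 (u = 49*(0 + 112) = 49*112 = 5488)
-1/(u - 48113) = -1/(5488 - 48113) = -1/(-42625) = -1*(-1/42625) = 1/42625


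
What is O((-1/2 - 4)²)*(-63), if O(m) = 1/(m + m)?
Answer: -14/9 ≈ -1.5556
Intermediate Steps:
O(m) = 1/(2*m)
O((-1/2 - 4)²)*(-63) = (1/(2*((-1/2 - 4)²)))*(-63) = (1/(2*((-1*½ - 4)²)))*(-63) = (1/(2*((-½ - 4)²)))*(-63) = (1/(2*((-9/2)²)))*(-63) = (1/(2*(81/4)))*(-63) = ((½)*(4/81))*(-63) = (2/81)*(-63) = -14/9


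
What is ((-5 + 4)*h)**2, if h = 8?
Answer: 64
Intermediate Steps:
((-5 + 4)*h)**2 = ((-5 + 4)*8)**2 = (-1*8)**2 = (-8)**2 = 64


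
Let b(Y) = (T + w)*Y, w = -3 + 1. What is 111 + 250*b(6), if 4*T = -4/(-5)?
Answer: -2589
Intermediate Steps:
w = -2
T = 1/5 (T = (-4/(-5))/4 = (-4*(-1/5))/4 = (1/4)*(4/5) = 1/5 ≈ 0.20000)
b(Y) = -9*Y/5 (b(Y) = (1/5 - 2)*Y = -9*Y/5)
111 + 250*b(6) = 111 + 250*(-9/5*6) = 111 + 250*(-54/5) = 111 - 2700 = -2589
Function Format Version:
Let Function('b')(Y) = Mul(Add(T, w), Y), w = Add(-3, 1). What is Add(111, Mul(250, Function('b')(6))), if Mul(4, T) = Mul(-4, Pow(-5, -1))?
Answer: -2589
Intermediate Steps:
w = -2
T = Rational(1, 5) (T = Mul(Rational(1, 4), Mul(-4, Pow(-5, -1))) = Mul(Rational(1, 4), Mul(-4, Rational(-1, 5))) = Mul(Rational(1, 4), Rational(4, 5)) = Rational(1, 5) ≈ 0.20000)
Function('b')(Y) = Mul(Rational(-9, 5), Y) (Function('b')(Y) = Mul(Add(Rational(1, 5), -2), Y) = Mul(Rational(-9, 5), Y))
Add(111, Mul(250, Function('b')(6))) = Add(111, Mul(250, Mul(Rational(-9, 5), 6))) = Add(111, Mul(250, Rational(-54, 5))) = Add(111, -2700) = -2589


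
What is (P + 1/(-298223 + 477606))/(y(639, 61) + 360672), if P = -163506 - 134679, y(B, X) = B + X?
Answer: -26744659927/32411996738 ≈ -0.82515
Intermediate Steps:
P = -298185
(P + 1/(-298223 + 477606))/(y(639, 61) + 360672) = (-298185 + 1/(-298223 + 477606))/((639 + 61) + 360672) = (-298185 + 1/179383)/(700 + 360672) = (-298185 + 1/179383)/361372 = -53489319854/179383*1/361372 = -26744659927/32411996738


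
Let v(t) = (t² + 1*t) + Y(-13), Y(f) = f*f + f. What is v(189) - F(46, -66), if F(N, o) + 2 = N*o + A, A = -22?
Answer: 39126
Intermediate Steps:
Y(f) = f + f² (Y(f) = f² + f = f + f²)
F(N, o) = -24 + N*o (F(N, o) = -2 + (N*o - 22) = -2 + (-22 + N*o) = -24 + N*o)
v(t) = 156 + t + t² (v(t) = (t² + 1*t) - 13*(1 - 13) = (t² + t) - 13*(-12) = (t + t²) + 156 = 156 + t + t²)
v(189) - F(46, -66) = (156 + 189 + 189²) - (-24 + 46*(-66)) = (156 + 189 + 35721) - (-24 - 3036) = 36066 - 1*(-3060) = 36066 + 3060 = 39126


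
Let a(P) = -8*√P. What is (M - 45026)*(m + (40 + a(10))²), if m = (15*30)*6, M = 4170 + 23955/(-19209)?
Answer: -68018327780/337 + 167429729920*√10/6403 ≈ -1.1915e+8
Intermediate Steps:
M = 26692525/6403 (M = 4170 + 23955*(-1/19209) = 4170 - 7985/6403 = 26692525/6403 ≈ 4168.8)
m = 2700 (m = 450*6 = 2700)
(M - 45026)*(m + (40 + a(10))²) = (26692525/6403 - 45026)*(2700 + (40 - 8*√10)²) = -261608953*(2700 + (40 - 8*√10)²)/6403 = -706344173100/6403 - 261608953*(40 - 8*√10)²/6403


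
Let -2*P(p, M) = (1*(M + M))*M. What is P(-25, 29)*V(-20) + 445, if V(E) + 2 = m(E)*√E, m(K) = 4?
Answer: 2127 - 6728*I*√5 ≈ 2127.0 - 15044.0*I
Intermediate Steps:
P(p, M) = -M² (P(p, M) = -1*(M + M)*M/2 = -1*(2*M)*M/2 = -2*M*M/2 = -M²)
V(E) = -2 + 4*√E
P(-25, 29)*V(-20) + 445 = (-1*29²)*(-2 + 4*√(-20)) + 445 = (-1*841)*(-2 + 4*(2*I*√5)) + 445 = -841*(-2 + 8*I*√5) + 445 = (1682 - 6728*I*√5) + 445 = 2127 - 6728*I*√5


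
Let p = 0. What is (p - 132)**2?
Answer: 17424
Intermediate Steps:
(p - 132)**2 = (0 - 132)**2 = (-132)**2 = 17424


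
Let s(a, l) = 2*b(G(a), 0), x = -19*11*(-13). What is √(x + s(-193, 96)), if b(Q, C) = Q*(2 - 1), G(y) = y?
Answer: 3*√259 ≈ 48.280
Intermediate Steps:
b(Q, C) = Q (b(Q, C) = Q*1 = Q)
x = 2717 (x = -209*(-13) = 2717)
s(a, l) = 2*a
√(x + s(-193, 96)) = √(2717 + 2*(-193)) = √(2717 - 386) = √2331 = 3*√259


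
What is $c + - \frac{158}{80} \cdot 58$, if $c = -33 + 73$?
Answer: $- \frac{1491}{20} \approx -74.55$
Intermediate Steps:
$c = 40$
$c + - \frac{158}{80} \cdot 58 = 40 + - \frac{158}{80} \cdot 58 = 40 + \left(-158\right) \frac{1}{80} \cdot 58 = 40 - \frac{2291}{20} = - \frac{1491}{20}$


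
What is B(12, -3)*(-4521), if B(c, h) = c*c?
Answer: -651024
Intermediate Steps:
B(c, h) = c²
B(12, -3)*(-4521) = 12²*(-4521) = 144*(-4521) = -651024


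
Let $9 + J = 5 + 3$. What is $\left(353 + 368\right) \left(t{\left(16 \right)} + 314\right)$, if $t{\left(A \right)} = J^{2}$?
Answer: $227115$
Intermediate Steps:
$J = -1$ ($J = -9 + \left(5 + 3\right) = -9 + 8 = -1$)
$t{\left(A \right)} = 1$ ($t{\left(A \right)} = \left(-1\right)^{2} = 1$)
$\left(353 + 368\right) \left(t{\left(16 \right)} + 314\right) = \left(353 + 368\right) \left(1 + 314\right) = 721 \cdot 315 = 227115$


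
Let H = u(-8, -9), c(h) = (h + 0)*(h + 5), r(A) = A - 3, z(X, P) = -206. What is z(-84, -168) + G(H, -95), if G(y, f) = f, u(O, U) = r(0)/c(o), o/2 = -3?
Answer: -301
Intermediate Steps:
r(A) = -3 + A
o = -6 (o = 2*(-3) = -6)
c(h) = h*(5 + h)
u(O, U) = -1/2 (u(O, U) = (-3 + 0)/((-6*(5 - 6))) = -3/((-6*(-1))) = -3/6 = -3*1/6 = -1/2)
H = -1/2 ≈ -0.50000
z(-84, -168) + G(H, -95) = -206 - 95 = -301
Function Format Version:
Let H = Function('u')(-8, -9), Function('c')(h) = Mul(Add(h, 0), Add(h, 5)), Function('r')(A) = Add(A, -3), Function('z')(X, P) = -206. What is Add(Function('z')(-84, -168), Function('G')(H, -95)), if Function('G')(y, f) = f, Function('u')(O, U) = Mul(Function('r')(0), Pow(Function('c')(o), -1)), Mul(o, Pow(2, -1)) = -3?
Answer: -301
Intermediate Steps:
Function('r')(A) = Add(-3, A)
o = -6 (o = Mul(2, -3) = -6)
Function('c')(h) = Mul(h, Add(5, h))
Function('u')(O, U) = Rational(-1, 2) (Function('u')(O, U) = Mul(Add(-3, 0), Pow(Mul(-6, Add(5, -6)), -1)) = Mul(-3, Pow(Mul(-6, -1), -1)) = Mul(-3, Pow(6, -1)) = Mul(-3, Rational(1, 6)) = Rational(-1, 2))
H = Rational(-1, 2) ≈ -0.50000
Add(Function('z')(-84, -168), Function('G')(H, -95)) = Add(-206, -95) = -301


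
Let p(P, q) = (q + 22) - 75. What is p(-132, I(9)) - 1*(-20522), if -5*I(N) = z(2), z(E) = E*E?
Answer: 102341/5 ≈ 20468.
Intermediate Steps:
z(E) = E²
I(N) = -⅘ (I(N) = -⅕*2² = -⅕*4 = -⅘)
p(P, q) = -53 + q (p(P, q) = (22 + q) - 75 = -53 + q)
p(-132, I(9)) - 1*(-20522) = (-53 - ⅘) - 1*(-20522) = -269/5 + 20522 = 102341/5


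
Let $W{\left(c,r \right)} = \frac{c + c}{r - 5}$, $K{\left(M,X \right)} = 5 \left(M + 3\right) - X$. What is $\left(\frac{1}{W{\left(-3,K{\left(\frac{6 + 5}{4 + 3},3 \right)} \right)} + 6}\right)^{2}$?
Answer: $\frac{2704}{84681} \approx 0.031932$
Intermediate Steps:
$K{\left(M,X \right)} = 15 - X + 5 M$ ($K{\left(M,X \right)} = 5 \left(3 + M\right) - X = \left(15 + 5 M\right) - X = 15 - X + 5 M$)
$W{\left(c,r \right)} = \frac{2 c}{-5 + r}$
$\left(\frac{1}{W{\left(-3,K{\left(\frac{6 + 5}{4 + 3},3 \right)} \right)} + 6}\right)^{2} = \left(\frac{1}{2 \left(-3\right) \frac{1}{-5 + \left(15 - 3 + 5 \frac{6 + 5}{4 + 3}\right)} + 6}\right)^{2} = \left(\frac{1}{2 \left(-3\right) \frac{1}{-5 + \left(15 - 3 + 5 \cdot \frac{11}{7}\right)} + 6}\right)^{2} = \left(\frac{1}{2 \left(-3\right) \frac{1}{-5 + \left(15 - 3 + \frac{55}{7}\right)} + 6}\right)^{2} = \left(\frac{1}{2 \left(-3\right) \frac{1}{-5 + \frac{139}{7}} + 6}\right)^{2} = \left(\frac{1}{2 \left(-3\right) \frac{1}{\frac{104}{7}} + 6}\right)^{2} = \left(\frac{1}{2 \left(-3\right) \frac{7}{104} + 6}\right)^{2} = \left(\frac{1}{- \frac{21}{52} + 6}\right)^{2} = \left(\frac{1}{\frac{291}{52}}\right)^{2} = \left(\frac{52}{291}\right)^{2} = \frac{2704}{84681}$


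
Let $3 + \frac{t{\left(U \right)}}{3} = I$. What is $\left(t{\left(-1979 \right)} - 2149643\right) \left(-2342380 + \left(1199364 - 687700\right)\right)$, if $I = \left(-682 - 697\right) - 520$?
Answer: $3945831899884$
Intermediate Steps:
$I = -1899$ ($I = -1379 - 520 = -1899$)
$t{\left(U \right)} = -5706$ ($t{\left(U \right)} = -9 + 3 \left(-1899\right) = -9 - 5697 = -5706$)
$\left(t{\left(-1979 \right)} - 2149643\right) \left(-2342380 + \left(1199364 - 687700\right)\right) = \left(-5706 - 2149643\right) \left(-2342380 + \left(1199364 - 687700\right)\right) = - 2155349 \left(-2342380 + 511664\right) = \left(-2155349\right) \left(-1830716\right) = 3945831899884$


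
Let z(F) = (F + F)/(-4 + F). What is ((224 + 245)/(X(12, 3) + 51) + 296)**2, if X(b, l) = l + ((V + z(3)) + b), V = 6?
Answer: 400200025/4356 ≈ 91873.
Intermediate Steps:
z(F) = 2*F/(-4 + F) (z(F) = (2*F)/(-4 + F) = 2*F/(-4 + F))
X(b, l) = b + l (X(b, l) = l + ((6 + 2*3/(-4 + 3)) + b) = l + ((6 + 2*3/(-1)) + b) = l + ((6 + 2*3*(-1)) + b) = l + ((6 - 6) + b) = l + (0 + b) = l + b = b + l)
((224 + 245)/(X(12, 3) + 51) + 296)**2 = ((224 + 245)/((12 + 3) + 51) + 296)**2 = (469/(15 + 51) + 296)**2 = (469/66 + 296)**2 = (20005/66)**2 = 400200025/4356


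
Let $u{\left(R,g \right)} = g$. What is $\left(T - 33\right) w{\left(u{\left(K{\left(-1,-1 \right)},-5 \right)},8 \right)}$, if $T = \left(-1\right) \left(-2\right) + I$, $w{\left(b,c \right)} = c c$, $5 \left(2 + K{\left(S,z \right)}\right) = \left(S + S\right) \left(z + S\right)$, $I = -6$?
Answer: $-2368$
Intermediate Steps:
$K{\left(S,z \right)} = -2 + \frac{2 S \left(S + z\right)}{5}$ ($K{\left(S,z \right)} = -2 + \frac{\left(S + S\right) \left(z + S\right)}{5} = -2 + \frac{2 S \left(S + z\right)}{5}$)
$w{\left(b,c \right)} = c^{2}$
$T = -4$ ($T = \left(-1\right) \left(-2\right) - 6 = 2 - 6 = -4$)
$\left(T - 33\right) w{\left(u{\left(K{\left(-1,-1 \right)},-5 \right)},8 \right)} = \left(-4 - 33\right) 8^{2} = \left(-37\right) 64 = -2368$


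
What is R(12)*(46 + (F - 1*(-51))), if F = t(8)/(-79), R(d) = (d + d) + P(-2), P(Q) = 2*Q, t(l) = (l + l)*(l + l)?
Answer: 148140/79 ≈ 1875.2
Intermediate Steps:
t(l) = 4*l² (t(l) = (2*l)*(2*l) = 4*l²)
R(d) = -4 + 2*d (R(d) = (d + d) + 2*(-2) = 2*d - 4 = -4 + 2*d)
F = -256/79 (F = (4*8²)/(-79) = (4*64)*(-1/79) = 256*(-1/79) = -256/79 ≈ -3.2405)
R(12)*(46 + (F - 1*(-51))) = (-4 + 2*12)*(46 + (-256/79 - 1*(-51))) = (-4 + 24)*(46 + (-256/79 + 51)) = 20*(46 + 3773/79) = 20*(7407/79) = 148140/79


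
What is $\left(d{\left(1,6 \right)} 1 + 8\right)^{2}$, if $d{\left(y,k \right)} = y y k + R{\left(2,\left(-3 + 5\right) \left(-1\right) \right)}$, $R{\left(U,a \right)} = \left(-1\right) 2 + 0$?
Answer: $144$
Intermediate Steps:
$R{\left(U,a \right)} = -2$ ($R{\left(U,a \right)} = -2 + 0 = -2$)
$d{\left(y,k \right)} = -2 + k y^{2}$ ($d{\left(y,k \right)} = y y k - 2 = y^{2} k - 2 = k y^{2} - 2 = -2 + k y^{2}$)
$\left(d{\left(1,6 \right)} 1 + 8\right)^{2} = \left(\left(-2 + 6 \cdot 1^{2}\right) 1 + 8\right)^{2} = \left(\left(-2 + 6 \cdot 1\right) 1 + 8\right)^{2} = \left(\left(-2 + 6\right) 1 + 8\right)^{2} = \left(4 \cdot 1 + 8\right)^{2} = \left(4 + 8\right)^{2} = 12^{2} = 144$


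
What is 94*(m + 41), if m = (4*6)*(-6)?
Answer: -9682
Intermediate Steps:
m = -144 (m = 24*(-6) = -144)
94*(m + 41) = 94*(-144 + 41) = 94*(-103) = -9682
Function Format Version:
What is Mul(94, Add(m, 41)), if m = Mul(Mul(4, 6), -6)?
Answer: -9682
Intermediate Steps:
m = -144 (m = Mul(24, -6) = -144)
Mul(94, Add(m, 41)) = Mul(94, Add(-144, 41)) = Mul(94, -103) = -9682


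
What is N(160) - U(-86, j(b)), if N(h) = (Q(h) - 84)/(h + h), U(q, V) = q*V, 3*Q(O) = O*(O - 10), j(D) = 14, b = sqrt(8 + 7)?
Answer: 98299/80 ≈ 1228.7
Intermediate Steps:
b = sqrt(15) ≈ 3.8730
Q(O) = O*(-10 + O)/3 (Q(O) = (O*(O - 10))/3 = (O*(-10 + O))/3 = O*(-10 + O)/3)
U(q, V) = V*q
N(h) = (-84 + h*(-10 + h)/3)/(2*h) (N(h) = (h*(-10 + h)/3 - 84)/(h + h) = (-84 + h*(-10 + h)/3)/((2*h)) = (-84 + h*(-10 + h)/3)*(1/(2*h)) = (-84 + h*(-10 + h)/3)/(2*h))
N(160) - U(-86, j(b)) = (1/6)*(-252 + 160*(-10 + 160))/160 - 14*(-86) = (1/6)*(1/160)*(-252 + 160*150) - 1*(-1204) = (1/6)*(1/160)*(-252 + 24000) + 1204 = (1/6)*(1/160)*23748 + 1204 = 1979/80 + 1204 = 98299/80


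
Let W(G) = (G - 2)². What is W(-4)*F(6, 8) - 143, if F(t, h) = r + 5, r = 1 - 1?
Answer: 37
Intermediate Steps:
W(G) = (-2 + G)²
r = 0
F(t, h) = 5 (F(t, h) = 0 + 5 = 5)
W(-4)*F(6, 8) - 143 = (-2 - 4)²*5 - 143 = (-6)²*5 - 143 = 36*5 - 143 = 180 - 143 = 37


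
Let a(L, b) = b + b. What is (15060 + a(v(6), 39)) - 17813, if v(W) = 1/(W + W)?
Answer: -2675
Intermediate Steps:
v(W) = 1/(2*W)
a(L, b) = 2*b
(15060 + a(v(6), 39)) - 17813 = (15060 + 2*39) - 17813 = (15060 + 78) - 17813 = 15138 - 17813 = -2675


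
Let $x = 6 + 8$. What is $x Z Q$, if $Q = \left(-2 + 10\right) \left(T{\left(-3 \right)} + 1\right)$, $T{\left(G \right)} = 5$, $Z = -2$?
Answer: $-1344$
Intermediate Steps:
$x = 14$
$Q = 48$ ($Q = \left(-2 + 10\right) \left(5 + 1\right) = 8 \cdot 6 = 48$)
$x Z Q = 14 \left(-2\right) 48 = \left(-28\right) 48 = -1344$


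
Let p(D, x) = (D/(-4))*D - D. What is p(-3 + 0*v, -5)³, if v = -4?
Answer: 27/64 ≈ 0.42188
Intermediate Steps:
p(D, x) = -D - D²/4 (p(D, x) = (D*(-¼))*D - D = (-D/4)*D - D = -D²/4 - D = -D - D²/4)
p(-3 + 0*v, -5)³ = (-(-3 + 0*(-4))*(4 + (-3 + 0*(-4)))/4)³ = (-(-3 + 0)*(4 + (-3 + 0))/4)³ = (-¼*(-3)*(4 - 3))³ = (-¼*(-3)*1)³ = (¾)³ = 27/64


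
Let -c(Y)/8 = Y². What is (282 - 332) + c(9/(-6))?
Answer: -68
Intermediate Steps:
c(Y) = -8*Y²
(282 - 332) + c(9/(-6)) = (282 - 332) - 8*(9/(-6))² = -50 - 8*(9*(-⅙))² = -50 - 8*(-3/2)² = -50 - 8*9/4 = -50 - 18 = -68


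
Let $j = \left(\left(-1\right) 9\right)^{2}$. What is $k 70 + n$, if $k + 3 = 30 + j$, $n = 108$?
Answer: $7668$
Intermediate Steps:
$j = 81$ ($j = \left(-9\right)^{2} = 81$)
$k = 108$ ($k = -3 + \left(30 + 81\right) = -3 + 111 = 108$)
$k 70 + n = 108 \cdot 70 + 108 = 7560 + 108 = 7668$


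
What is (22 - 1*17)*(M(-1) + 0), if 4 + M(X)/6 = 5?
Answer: 30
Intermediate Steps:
M(X) = 6 (M(X) = -24 + 6*5 = -24 + 30 = 6)
(22 - 1*17)*(M(-1) + 0) = (22 - 1*17)*(6 + 0) = (22 - 17)*6 = 5*6 = 30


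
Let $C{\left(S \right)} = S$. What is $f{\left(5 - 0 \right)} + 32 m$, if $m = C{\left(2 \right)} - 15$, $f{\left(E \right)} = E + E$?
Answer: $-406$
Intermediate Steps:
$f{\left(E \right)} = 2 E$
$m = -13$ ($m = 2 - 15 = -13$)
$f{\left(5 - 0 \right)} + 32 m = 2 \left(5 - 0\right) + 32 \left(-13\right) = 2 \left(5 + 0\right) - 416 = 2 \cdot 5 - 416 = 10 - 416 = -406$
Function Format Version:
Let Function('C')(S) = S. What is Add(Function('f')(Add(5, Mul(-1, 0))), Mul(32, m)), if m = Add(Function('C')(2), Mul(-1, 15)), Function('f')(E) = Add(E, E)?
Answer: -406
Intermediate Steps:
Function('f')(E) = Mul(2, E)
m = -13 (m = Add(2, Mul(-1, 15)) = Add(2, -15) = -13)
Add(Function('f')(Add(5, Mul(-1, 0))), Mul(32, m)) = Add(Mul(2, Add(5, Mul(-1, 0))), Mul(32, -13)) = Add(Mul(2, Add(5, 0)), -416) = Add(Mul(2, 5), -416) = Add(10, -416) = -406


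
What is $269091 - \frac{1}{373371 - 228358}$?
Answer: $\frac{39021693182}{145013} \approx 2.6909 \cdot 10^{5}$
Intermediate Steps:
$269091 - \frac{1}{373371 - 228358} = 269091 - \frac{1}{145013} = \frac{39021693182}{145013}$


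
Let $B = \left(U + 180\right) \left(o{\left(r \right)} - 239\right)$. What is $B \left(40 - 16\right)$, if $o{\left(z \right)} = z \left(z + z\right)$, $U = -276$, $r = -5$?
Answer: $435456$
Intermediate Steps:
$o{\left(z \right)} = 2 z^{2}$ ($o{\left(z \right)} = z 2 z = 2 z^{2}$)
$B = 18144$ ($B = \left(-276 + 180\right) \left(2 \left(-5\right)^{2} - 239\right) = - 96 \left(2 \cdot 25 - 239\right) = - 96 \left(50 - 239\right) = \left(-96\right) \left(-189\right) = 18144$)
$B \left(40 - 16\right) = 18144 \left(40 - 16\right) = 18144 \cdot 24 = 435456$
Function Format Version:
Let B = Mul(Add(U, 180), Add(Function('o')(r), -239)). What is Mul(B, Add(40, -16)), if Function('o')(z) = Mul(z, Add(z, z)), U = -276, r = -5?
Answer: 435456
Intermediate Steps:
Function('o')(z) = Mul(2, Pow(z, 2)) (Function('o')(z) = Mul(z, Mul(2, z)) = Mul(2, Pow(z, 2)))
B = 18144 (B = Mul(Add(-276, 180), Add(Mul(2, Pow(-5, 2)), -239)) = Mul(-96, Add(Mul(2, 25), -239)) = Mul(-96, Add(50, -239)) = Mul(-96, -189) = 18144)
Mul(B, Add(40, -16)) = Mul(18144, Add(40, -16)) = Mul(18144, 24) = 435456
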